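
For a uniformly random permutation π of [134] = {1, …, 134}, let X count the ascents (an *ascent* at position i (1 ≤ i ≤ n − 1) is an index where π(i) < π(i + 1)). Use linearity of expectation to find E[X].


Write X = Σ X_I over i = 1, …, 133, with X_I the indicator of one ascent.
There are 133 indicators.
For each fixed i, the pair (π(i), π(i+1)) is a uniformly random ordered pair of distinct values from {1, …, 134}; by symmetry P[π(i) < π(i+1)] = 1/2.
By linearity: E[X] = 133 · (1/2) = (134 − 1) · (1/2) = 133/2 ≈ 66.5000.

E[X] = 133/2 = 66.5000.


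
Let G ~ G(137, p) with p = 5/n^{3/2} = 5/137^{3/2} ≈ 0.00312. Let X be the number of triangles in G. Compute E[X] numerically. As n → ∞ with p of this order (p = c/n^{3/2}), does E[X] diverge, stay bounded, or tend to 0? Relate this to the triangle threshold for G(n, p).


Number of potential triangles: C(137, 3) = 419220.
Each occurs with probability p³ ≈ (0.00312)³ ≈ 3.03157e-08.
By linearity: E[X] = C(137, 3)·p³ ≈ 419220 · 3.03157e-08 ≈ 0.013.
Since α = 3/2 > 1, p = c/n^{3/2} = o(1/n) is below the triangle threshold p ~ 1/n. Asymptotically E[X] ~ (c³/6)·n^{3(1−α)} = (5³/6)·n^{-1.5} → 0, so by Markov's inequality G has no triangles w.h.p.

E[X] ≈ 0.013; in regime p = Θ(1/n^{3/2}) E[X] tends to 0 (below the triangle threshold p ~ 1/n).


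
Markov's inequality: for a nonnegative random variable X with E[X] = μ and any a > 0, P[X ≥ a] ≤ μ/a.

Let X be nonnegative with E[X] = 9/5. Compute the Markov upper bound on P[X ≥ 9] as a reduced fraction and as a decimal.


μ = E[X] = 9/5, a = 9.
Markov: P[X ≥ 9] ≤ μ/a = (9/5)/9 = 1/5.
Numerically: ≈ 0.20000.
(Since a = 9 > μ = 1.80000, the bound 1/5 is < 1 and informative.)

P[X ≥ 9] ≤ 1/5 ≈ 0.20000.


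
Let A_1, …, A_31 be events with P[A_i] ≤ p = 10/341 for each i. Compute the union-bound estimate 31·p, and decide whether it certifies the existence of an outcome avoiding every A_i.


Union bound: P[∪_{i=1}^{31} A_i] ≤ Σ_i P[A_i] ≤ 31·p = 31·(10/341) = 10/11.
Numerically: 10/11 ≈ 0.909091.
Is 10/11 < 1? YES.
Since P[∪ A_i] ≤ 10/11 < 1, the complement has P[∩ A_i^c] ≥ 1 − 10/11 = 1/11 > 0, so some outcome avoids every A_i.

31·p = 10/11 ≈ 0.909091; existence CERTIFIED by the union bound.


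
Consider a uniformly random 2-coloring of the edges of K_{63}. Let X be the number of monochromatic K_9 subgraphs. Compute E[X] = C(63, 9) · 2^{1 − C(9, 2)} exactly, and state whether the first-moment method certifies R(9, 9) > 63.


E[X] = C(63, 9) · 2^{1 − 36} = 23667689815 · 2^{−35} = 23667689815/34359738368.
As a reduced fraction: E[X] = 23667689815/34359738368 ≈ 0.68882.
Is E[X] < 1? YES.
Since E[X] < 1, there exists a 2-coloring of K_{63} with no monochromatic K_9; hence R(9, 9) > 63.

E[X] = 23667689815/34359738368 ≈ 0.68882; E[X] < 1, so R(9, 9) > 63.


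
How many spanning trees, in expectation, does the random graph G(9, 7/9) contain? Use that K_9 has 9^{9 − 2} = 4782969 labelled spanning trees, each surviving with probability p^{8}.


K_9 has 9^{9 − 2} = 4782969 labelled spanning trees.
For each such spanning tree H, let X_H = 1 if all 8 edges of H are present in G. Then P[X_H = 1] = p^{8} = (7/9)^{8} = 5764801/43046721.
By linearity: E[X] = Σ_H E[X_H] = 4782969 · p^{8} = 4782969 · 5764801/43046721 = 5764801/9.
Numerically: E[X] ≈ 6.4053e+05.

E[X] = 4782969 · (7/9)^{8} = 5764801/9 ≈ 6.4053e+05.


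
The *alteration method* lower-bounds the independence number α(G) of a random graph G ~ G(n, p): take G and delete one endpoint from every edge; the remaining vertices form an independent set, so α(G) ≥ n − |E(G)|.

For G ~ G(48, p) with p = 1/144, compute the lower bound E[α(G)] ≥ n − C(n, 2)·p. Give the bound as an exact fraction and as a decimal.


E[|E(G)|] = C(48, 2)·p = 1128 · (1/144) = 47/6.
E[α(G)] ≥ n − E[|E(G)|] = 48 − 47/6 = 241/6.
Numerically: ≈ 40.1667.
(This is only a lower bound; the true E[α(G)] may be larger.)

E[α(G)] ≥ 241/6 ≈ 40.1667.


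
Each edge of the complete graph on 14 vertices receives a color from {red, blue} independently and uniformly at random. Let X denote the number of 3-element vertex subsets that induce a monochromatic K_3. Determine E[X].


Let X = Σ_S X_S over the C(14, 3) = 364 subsets S of size 3, where X_S = 1 if the K_3 on S is monochromatic.
For a fixed S, the K_3 on S has C(3, 2) = 3 edges. P[all 3 edges red] = (1/2)^3, and likewise for blue, so P[monochromatic] = 2·(1/2)^3 = 2^{1 − 3} = 1/4.
By linearity of expectation: E[X] = C(14, 3) · 2^{1 − 3} = 364 · 1/4 = 91.
Numerically: E[X] ≈ 91.0000.

E[X] = C(14,3)·2^(1−C(3,2)) = 91 ≈ 91.0000.


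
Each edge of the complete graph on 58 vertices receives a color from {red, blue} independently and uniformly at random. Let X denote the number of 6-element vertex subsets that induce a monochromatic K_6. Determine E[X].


Let X = Σ_S X_S over the C(58, 6) = 40475358 subsets S of size 6, where X_S = 1 if the K_6 on S is monochromatic.
For a fixed S, the K_6 on S has C(6, 2) = 15 edges. P[all 15 edges red] = (1/2)^15, and likewise for blue, so P[monochromatic] = 2·(1/2)^15 = 2^{1 − 15} = 1/16384.
Summing: E[X] = C(58, 6) · 2^{1 − 15} = 40475358 · 1/16384 = 20237679/8192.
Numerically: E[X] ≈ 2470.4198.

E[X] = C(58,6)·2^(1−C(6,2)) = 20237679/8192 ≈ 2470.4198.


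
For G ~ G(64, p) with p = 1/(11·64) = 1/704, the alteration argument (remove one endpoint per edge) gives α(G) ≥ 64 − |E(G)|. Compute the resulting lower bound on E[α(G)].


E[|E(G)|] = C(64, 2)·p = 2016 · (1/704) = 63/22.
E[α(G)] ≥ n − E[|E(G)|] = 64 − 63/22 = 1345/22.
Numerically: ≈ 61.13636.
(This is only a lower bound; the true E[α(G)] may be larger.)

E[α(G)] ≥ 1345/22 ≈ 61.13636.


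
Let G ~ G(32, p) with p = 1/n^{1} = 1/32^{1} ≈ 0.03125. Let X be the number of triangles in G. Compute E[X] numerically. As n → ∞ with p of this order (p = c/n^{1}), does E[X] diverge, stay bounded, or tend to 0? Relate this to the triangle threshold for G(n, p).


Number of potential triangles: C(32, 3) = 4960.
Each occurs with probability p³ ≈ (0.03125)³ ≈ 3.05175781e-05.
By linearity: E[X] = C(32, 3)·p³ ≈ 4960 · 3.05175781e-05 ≈ 0.151367.
Here α = 1, so p = 1/n is exactly at the triangle threshold p ~ 1/n. Asymptotically E[X] → c³/6 = 1³/6 = 1/6 ≈ 0.166667, a bounded constant. In this regime the triangle count is asymptotically Poisson(c³/6).

E[X] ≈ 0.151367; in regime p = Θ(1/n^{1}) E[X] stays bounded (at the triangle threshold p ~ 1/n).


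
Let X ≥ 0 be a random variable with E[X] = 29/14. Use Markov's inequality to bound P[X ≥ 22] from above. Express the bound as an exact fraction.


μ = E[X] = 29/14, a = 22.
Markov: P[X ≥ 22] ≤ μ/a = (29/14)/22 = 29/308.
Numerically: ≈ 0.094.
(Since a = 22 > μ = 2.071, the bound 29/308 is < 1 and informative.)

P[X ≥ 22] ≤ 29/308 ≈ 0.094.


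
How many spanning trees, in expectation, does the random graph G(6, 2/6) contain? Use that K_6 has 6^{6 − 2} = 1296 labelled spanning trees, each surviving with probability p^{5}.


K_6 has 6^{6 − 2} = 1296 labelled spanning trees.
For each such spanning tree H, let X_H = 1 if all 5 edges of H are present in G. Then P[X_H = 1] = p^{5} = (1/3)^{5} = 1/243.
By linearity: E[X] = Σ_H E[X_H] = 1296 · p^{5} = 1296 · 1/243 = 16/3.
Numerically: E[X] ≈ 5.3333.

E[X] = 1296 · (1/3)^{5} = 16/3 ≈ 5.3333.


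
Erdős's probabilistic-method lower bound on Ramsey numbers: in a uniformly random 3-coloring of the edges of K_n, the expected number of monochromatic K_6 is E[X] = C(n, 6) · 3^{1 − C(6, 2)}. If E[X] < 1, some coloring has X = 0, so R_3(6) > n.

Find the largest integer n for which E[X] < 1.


We need C(n, 6) · 3^{1 − 15} < 1, i.e. C(n, 6) < 3^{15 − 1} = 4782969.
Check values of n near the boundary:
  n = 39: C(39, 6) = 3262623; 3262623 < 4782969? YES
  n = 40: C(40, 6) = 3838380; 3838380 < 4782969? YES
  n = 41: C(41, 6) = 4496388; 4496388 < 4782969? YES
  n = 42: C(42, 6) = 5245786; 5245786 < 4782969? NO
The largest n with C(n, 6) < 4782969 is n = 41 (where E[X] = 1498796/1594323 ≈ 0.940). Hence R_3(6) > 41, i.e. R_3(6) ≥ 42.

Largest n = 41; hence R_3(6) > 41.


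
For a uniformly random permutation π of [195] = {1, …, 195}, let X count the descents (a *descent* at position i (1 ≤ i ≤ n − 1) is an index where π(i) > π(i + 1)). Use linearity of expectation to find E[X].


Write X = Σ X_I over i = 1, …, 194, with X_I the indicator of one descent.
There are 194 indicators.
For each fixed i, the pair (π(i), π(i+1)) is a uniformly random ordered pair of distinct values from {1, …, 195}; by symmetry P[π(i) > π(i+1)] = 1/2.
By linearity: E[X] = 194 · (1/2) = (195 − 1) · (1/2) = 97 ≈ 97.000000.

E[X] = 97 = 97.000000.


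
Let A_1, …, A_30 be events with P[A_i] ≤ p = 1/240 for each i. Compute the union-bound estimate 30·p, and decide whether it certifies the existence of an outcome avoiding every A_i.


Union bound: P[∪_{i=1}^{30} A_i] ≤ Σ_i P[A_i] ≤ 30·p = 30·(1/240) = 1/8.
Numerically: 1/8 ≈ 0.125000.
Is 1/8 < 1? YES.
Since P[∪ A_i] ≤ 1/8 < 1, the complement has P[∩ A_i^c] ≥ 1 − 1/8 = 7/8 > 0, so some outcome avoids every A_i.

30·p = 1/8 ≈ 0.125000; existence CERTIFIED by the union bound.


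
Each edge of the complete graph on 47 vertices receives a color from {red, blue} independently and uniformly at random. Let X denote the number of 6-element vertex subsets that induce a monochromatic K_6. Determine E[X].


Let X = Σ_S X_S over the C(47, 6) = 10737573 subsets S of size 6, where X_S = 1 if the K_6 on S is monochromatic.
For a fixed S, the K_6 on S has C(6, 2) = 15 edges. P[all 15 edges red] = (1/2)^15, and likewise for blue, so P[monochromatic] = 2·(1/2)^15 = 2^{1 − 15} = 1/16384.
Summing: E[X] = C(47, 6) · 2^{1 − 15} = 10737573 · 1/16384 = 10737573/16384.
Numerically: E[X] ≈ 655.3694.

E[X] = C(47,6)·2^(1−C(6,2)) = 10737573/16384 ≈ 655.3694.


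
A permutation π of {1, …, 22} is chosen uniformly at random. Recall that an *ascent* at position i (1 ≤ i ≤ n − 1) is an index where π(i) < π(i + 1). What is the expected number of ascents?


Write X = Σ X_I over i = 1, …, 21, with X_I the indicator of one ascent.
There are 21 indicators.
For each fixed i, the pair (π(i), π(i+1)) is a uniformly random ordered pair of distinct values from {1, …, 22}; by symmetry P[π(i) < π(i+1)] = 1/2.
By linearity: E[X] = 21 · (1/2) = (22 − 1) · (1/2) = 21/2 ≈ 10.500000.

E[X] = 21/2 = 10.500000.


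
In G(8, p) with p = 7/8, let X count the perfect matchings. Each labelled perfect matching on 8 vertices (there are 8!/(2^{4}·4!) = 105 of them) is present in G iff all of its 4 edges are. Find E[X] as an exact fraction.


K_8 has 8!/(2^{4}·4!) = 105 labelled perfect matchings.
For each such perfect matching H, let X_H = 1 if all 4 edges of H are present in G. Then P[X_H = 1] = p^{4} = (7/8)^{4} = 2401/4096.
By linearity: E[X] = Σ_H E[X_H] = 105 · p^{4} = 105 · 2401/4096 = 252105/4096.
Numerically: E[X] ≈ 61.5.

E[X] = 105 · (7/8)^{4} = 252105/4096 ≈ 61.5.


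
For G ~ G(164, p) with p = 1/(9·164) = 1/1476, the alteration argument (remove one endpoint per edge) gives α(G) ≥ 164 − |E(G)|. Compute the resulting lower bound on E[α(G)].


E[|E(G)|] = C(164, 2)·p = 13366 · (1/1476) = 163/18.
E[α(G)] ≥ n − E[|E(G)|] = 164 − 163/18 = 2789/18.
Numerically: ≈ 154.944.
(This is only a lower bound; the true E[α(G)] may be larger.)

E[α(G)] ≥ 2789/18 ≈ 154.944.


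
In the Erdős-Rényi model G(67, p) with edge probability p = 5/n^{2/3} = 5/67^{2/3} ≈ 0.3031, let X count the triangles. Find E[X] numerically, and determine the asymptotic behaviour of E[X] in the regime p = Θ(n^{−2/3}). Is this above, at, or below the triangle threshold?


Number of potential triangles: C(67, 3) = 47905.
Each occurs with probability p³ ≈ (0.3031)³ ≈ 2.7845845e-02.
By linearity: E[X] = C(67, 3)·p³ ≈ 47905 · 2.7845845e-02 ≈ 1333.95522.
Since α = 2/3 < 1, p = c/n^{2/3} ≫ 1/n is above the triangle threshold p ~ 1/n. Asymptotically E[X] ~ (c³/6)·n^{3(1−α)} = (5³/6)·n^{1} → ∞; triangles are abundant w.h.p.

E[X] ≈ 1333.95522; in regime p = Θ(1/n^{2/3}) E[X] diverges (above the triangle threshold p ~ 1/n).


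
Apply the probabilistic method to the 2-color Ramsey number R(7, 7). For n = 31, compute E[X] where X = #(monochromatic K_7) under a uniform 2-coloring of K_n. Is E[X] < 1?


E[X] = C(31, 7) · 2^{1 − 21} = 2629575 · 2^{−20} = 2629575/1048576.
As a reduced fraction: E[X] = 2629575/1048576 ≈ 2.50776.
Is E[X] < 1? NO.
Since E[X] ≥ 1, the first-moment bound is inconclusive at n = 31; it does NOT by itself certify R(7, 7) > 31.

E[X] = 2629575/1048576 ≈ 2.50776; E[X] ≥ 1; first-moment method inconclusive here.


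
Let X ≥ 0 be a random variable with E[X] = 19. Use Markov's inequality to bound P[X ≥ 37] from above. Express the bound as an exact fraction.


μ = E[X] = 19, a = 37.
Markov: P[X ≥ 37] ≤ μ/a = (19)/37 = 19/37.
Numerically: ≈ 0.514.
(Since a = 37 > μ = 19.000, the bound 19/37 is < 1 and informative.)

P[X ≥ 37] ≤ 19/37 ≈ 0.514.


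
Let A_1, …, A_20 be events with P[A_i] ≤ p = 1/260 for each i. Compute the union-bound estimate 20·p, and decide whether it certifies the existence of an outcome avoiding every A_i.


Union bound: P[∪_{i=1}^{20} A_i] ≤ Σ_i P[A_i] ≤ 20·p = 20·(1/260) = 1/13.
Numerically: 1/13 ≈ 0.0769231.
Is 1/13 < 1? YES.
Since P[∪ A_i] ≤ 1/13 < 1, the complement has P[∩ A_i^c] ≥ 1 − 1/13 = 12/13 > 0, so some outcome avoids every A_i.

20·p = 1/13 ≈ 0.0769231; existence CERTIFIED by the union bound.


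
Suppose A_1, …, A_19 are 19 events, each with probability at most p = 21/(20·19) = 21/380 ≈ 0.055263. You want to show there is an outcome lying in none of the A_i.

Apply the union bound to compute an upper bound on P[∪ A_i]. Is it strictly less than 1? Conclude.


Union bound: P[∪_{i=1}^{19} A_i] ≤ Σ_i P[A_i] ≤ 19·p = 19·(21/380) = 21/20.
Numerically: 21/20 ≈ 1.050000.
Is 21/20 < 1? NO.
Since the bound 21/20 is ≥ 1, the union bound is uninformative here; it does NOT by itself certify existence.

19·p = 21/20 ≈ 1.050000; existence NOT certified by the union bound.


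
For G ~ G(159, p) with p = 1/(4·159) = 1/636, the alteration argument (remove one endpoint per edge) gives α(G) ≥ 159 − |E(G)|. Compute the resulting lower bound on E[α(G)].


E[|E(G)|] = C(159, 2)·p = 12561 · (1/636) = 79/4.
E[α(G)] ≥ n − E[|E(G)|] = 159 − 79/4 = 557/4.
Numerically: ≈ 139.25000.
(This is only a lower bound; the true E[α(G)] may be larger.)

E[α(G)] ≥ 557/4 ≈ 139.25000.


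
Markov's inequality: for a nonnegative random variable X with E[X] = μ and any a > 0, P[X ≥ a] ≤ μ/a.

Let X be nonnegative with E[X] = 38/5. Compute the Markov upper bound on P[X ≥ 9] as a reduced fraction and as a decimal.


μ = E[X] = 38/5, a = 9.
Markov: P[X ≥ 9] ≤ μ/a = (38/5)/9 = 38/45.
Numerically: ≈ 0.84444.
(Since a = 9 > μ = 7.60000, the bound 38/45 is < 1 and informative.)

P[X ≥ 9] ≤ 38/45 ≈ 0.84444.


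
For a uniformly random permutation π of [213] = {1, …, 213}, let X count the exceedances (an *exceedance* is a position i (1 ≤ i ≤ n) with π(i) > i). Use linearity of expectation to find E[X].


Write X = Σ_{i=1}^{213} X_i, where X_i = 1_{π(i) > i}.
For each fixed i, π(i) is uniform over {1, …, 213} (marginal of a uniform permutation), so P[π(i) > i] = (n − i)/n. Summing: Σ_{i=1}^{213} (n − i)/n = (0 + 1 + … + 212)/213 = 213(213 − 1)/(2·213) = (213 − 1)/2.
Hence E[X] = Σ_{i=1}^{213} (213 − i)/213 = 106 ≈ 106.00000.

E[X] = 106 = 106.00000.


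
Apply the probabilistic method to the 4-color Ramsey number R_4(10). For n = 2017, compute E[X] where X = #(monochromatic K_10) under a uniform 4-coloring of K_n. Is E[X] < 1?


E[X] = C(2017, 10) · 4^{1 − 45} = 300324964434452596180990448 · 4^{−44} = 300324964434452596180990448/309485009821345068724781056.
As a reduced fraction: E[X] = 18770310277153287261311903/19342813113834066795298816 ≈ 0.970.
Is E[X] < 1? YES.
Since E[X] < 1, there exists a 4-coloring of K_{2017} with no monochromatic K_10; hence R_4(10) > 2017.

E[X] = 18770310277153287261311903/19342813113834066795298816 ≈ 0.970; E[X] < 1, so R_4(10) > 2017.


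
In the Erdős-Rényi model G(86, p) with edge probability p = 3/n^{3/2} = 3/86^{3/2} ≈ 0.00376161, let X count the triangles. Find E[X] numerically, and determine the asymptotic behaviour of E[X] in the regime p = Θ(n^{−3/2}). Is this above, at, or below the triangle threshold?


Number of potential triangles: C(86, 3) = 102340.
Each occurs with probability p³ ≈ (0.00376161)³ ≈ 5.32256206e-08.
By linearity: E[X] = C(86, 3)·p³ ≈ 102340 · 5.32256206e-08 ≈ 0.005447.
Since α = 3/2 > 1, p = c/n^{3/2} = o(1/n) is below the triangle threshold p ~ 1/n. Asymptotically E[X] ~ (c³/6)·n^{3(1−α)} = (3³/6)·n^{-1.5} → 0, so by Markov's inequality G has no triangles w.h.p.

E[X] ≈ 0.005447; in regime p = Θ(1/n^{3/2}) E[X] tends to 0 (below the triangle threshold p ~ 1/n).


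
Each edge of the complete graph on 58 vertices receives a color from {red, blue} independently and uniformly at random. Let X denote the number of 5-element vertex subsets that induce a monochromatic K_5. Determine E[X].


Let X = Σ_S X_S over the C(58, 5) = 4582116 subsets S of size 5, where X_S = 1 if the K_5 on S is monochromatic.
For a fixed S, the K_5 on S has C(5, 2) = 10 edges. P[all 10 edges red] = (1/2)^10, and likewise for blue, so P[monochromatic] = 2·(1/2)^10 = 2^{1 − 10} = 1/512.
By linearity of expectation: E[X] = C(58, 5) · 2^{1 − 10} = 4582116 · 1/512 = 1145529/128.
Numerically: E[X] ≈ 8949.445.

E[X] = C(58,5)·2^(1−C(5,2)) = 1145529/128 ≈ 8949.445.


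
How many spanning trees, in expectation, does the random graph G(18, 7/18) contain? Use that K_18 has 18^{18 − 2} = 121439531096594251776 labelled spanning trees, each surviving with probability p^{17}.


K_18 has 18^{18 − 2} = 121439531096594251776 labelled spanning trees.
For each such spanning tree H, let X_H = 1 if all 17 edges of H are present in G. Then P[X_H = 1] = p^{17} = (7/18)^{17} = 232630513987207/2185911559738696531968.
By linearity: E[X] = Σ_H E[X_H] = 121439531096594251776 · p^{17} = 121439531096594251776 · 232630513987207/2185911559738696531968 = 232630513987207/18.
Numerically: E[X] ≈ 1.29e+13.

E[X] = 121439531096594251776 · (7/18)^{17} = 232630513987207/18 ≈ 1.29e+13.


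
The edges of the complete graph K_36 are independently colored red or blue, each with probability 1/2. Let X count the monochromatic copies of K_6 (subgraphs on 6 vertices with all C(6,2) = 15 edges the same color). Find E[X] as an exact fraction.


Let X = Σ_S X_S over the C(36, 6) = 1947792 subsets S of size 6, where X_S = 1 if the K_6 on S is monochromatic.
For a fixed S, the K_6 on S has C(6, 2) = 15 edges. P[all 15 edges red] = (1/2)^15, and likewise for blue, so P[monochromatic] = 2·(1/2)^15 = 2^{1 − 15} = 1/16384.
By linearity: E[X] = C(36, 6) · 2^{1 − 15} = 1947792 · 1/16384 = 121737/1024.
Numerically: E[X] ≈ 118.88379.

E[X] = C(36,6)·2^(1−C(6,2)) = 121737/1024 ≈ 118.88379.


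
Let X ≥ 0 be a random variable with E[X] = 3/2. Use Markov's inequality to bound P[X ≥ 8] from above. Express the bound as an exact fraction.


μ = E[X] = 3/2, a = 8.
Markov: P[X ≥ 8] ≤ μ/a = (3/2)/8 = 3/16.
Numerically: ≈ 0.187500.
(Since a = 8 > μ = 1.500000, the bound 3/16 is < 1 and informative.)

P[X ≥ 8] ≤ 3/16 ≈ 0.187500.


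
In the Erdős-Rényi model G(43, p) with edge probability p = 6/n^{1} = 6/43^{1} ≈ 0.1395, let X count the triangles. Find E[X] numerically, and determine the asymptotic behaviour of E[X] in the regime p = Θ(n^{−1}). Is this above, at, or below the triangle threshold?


Number of potential triangles: C(43, 3) = 12341.
Each occurs with probability p³ ≈ (0.1395)³ ≈ 2.716742e-03.
By linearity: E[X] = C(43, 3)·p³ ≈ 12341 · 2.716742e-03 ≈ 33.5273.
Here α = 1, so p = 6/n is exactly at the triangle threshold p ~ 1/n. Asymptotically E[X] → c³/6 = 6³/6 = 36 ≈ 36.0000, a bounded constant. In this regime the triangle count is asymptotically Poisson(c³/6).

E[X] ≈ 33.5273; in regime p = Θ(1/n^{1}) E[X] stays bounded (at the triangle threshold p ~ 1/n).


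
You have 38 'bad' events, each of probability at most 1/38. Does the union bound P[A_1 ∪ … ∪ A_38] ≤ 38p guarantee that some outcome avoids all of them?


Union bound: P[∪_{i=1}^{38} A_i] ≤ Σ_i P[A_i] ≤ 38·p = 38·(1/38) = 1.
Numerically: 1 ≈ 1.000.
Is 1 < 1? NO.
Since the bound 1 is ≥ 1, the union bound is uninformative here; it does NOT by itself certify existence.

38·p = 1 ≈ 1.000; existence NOT certified by the union bound.


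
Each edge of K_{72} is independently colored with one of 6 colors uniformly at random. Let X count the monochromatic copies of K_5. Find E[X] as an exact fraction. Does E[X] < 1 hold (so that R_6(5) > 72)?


E[X] = C(72, 5) · 6^{1 − 10} = 13991544 · 6^{−9} = 13991544/10077696.
As a reduced fraction: E[X] = 194327/139968 ≈ 1.3884.
Is E[X] < 1? NO.
Since E[X] ≥ 1, the first-moment bound is inconclusive at n = 72; it does NOT by itself certify R_6(5) > 72.

E[X] = 194327/139968 ≈ 1.3884; E[X] ≥ 1; first-moment method inconclusive here.


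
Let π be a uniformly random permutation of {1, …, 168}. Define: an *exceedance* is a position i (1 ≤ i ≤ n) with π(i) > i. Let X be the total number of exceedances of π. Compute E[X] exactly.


Write X = Σ_{i=1}^{168} X_i, where X_i = 1_{π(i) > i}.
For each fixed i, π(i) is uniform over {1, …, 168} (marginal of a uniform permutation), so P[π(i) > i] = (n − i)/n. Summing: Σ_{i=1}^{168} (n − i)/n = (0 + 1 + … + 167)/168 = 168(168 − 1)/(2·168) = (168 − 1)/2.
Hence E[X] = Σ_{i=1}^{168} (168 − i)/168 = 167/2 ≈ 83.500.

E[X] = 167/2 = 83.500.


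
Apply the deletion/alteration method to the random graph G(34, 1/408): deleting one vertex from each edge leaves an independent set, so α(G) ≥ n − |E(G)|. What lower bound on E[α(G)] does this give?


E[|E(G)|] = C(34, 2)·p = 561 · (1/408) = 11/8.
E[α(G)] ≥ n − E[|E(G)|] = 34 − 11/8 = 261/8.
Numerically: ≈ 32.62500.
(This is only a lower bound; the true E[α(G)] may be larger.)

E[α(G)] ≥ 261/8 ≈ 32.62500.


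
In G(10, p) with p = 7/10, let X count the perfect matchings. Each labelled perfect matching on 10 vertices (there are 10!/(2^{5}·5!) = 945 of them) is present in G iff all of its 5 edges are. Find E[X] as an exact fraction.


K_10 has 10!/(2^{5}·5!) = 945 labelled perfect matchings.
For each such perfect matching H, let X_H = 1 if all 5 edges of H are present in G. Then P[X_H = 1] = p^{5} = (7/10)^{5} = 16807/100000.
By linearity of expectation: E[X] = Σ_H E[X_H] = 945 · p^{5} = 945 · 16807/100000 = 3176523/20000.
Numerically: E[X] ≈ 158.826.

E[X] = 945 · (7/10)^{5} = 3176523/20000 ≈ 158.826.


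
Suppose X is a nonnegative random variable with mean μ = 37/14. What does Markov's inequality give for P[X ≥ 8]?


μ = E[X] = 37/14, a = 8.
Markov: P[X ≥ 8] ≤ μ/a = (37/14)/8 = 37/112.
Numerically: ≈ 0.33036.
(Since a = 8 > μ = 2.64286, the bound 37/112 is < 1 and informative.)

P[X ≥ 8] ≤ 37/112 ≈ 0.33036.


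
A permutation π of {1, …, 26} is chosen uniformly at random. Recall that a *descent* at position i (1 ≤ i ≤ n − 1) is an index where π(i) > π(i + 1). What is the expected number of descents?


Write X = Σ X_I over i = 1, …, 25, with X_I the indicator of one descent.
There are 25 indicators.
For each fixed i, the pair (π(i), π(i+1)) is a uniformly random ordered pair of distinct values from {1, …, 26}; by symmetry P[π(i) > π(i+1)] = 1/2.
By linearity: E[X] = 25 · (1/2) = (26 − 1) · (1/2) = 25/2 ≈ 12.500000.

E[X] = 25/2 = 12.500000.


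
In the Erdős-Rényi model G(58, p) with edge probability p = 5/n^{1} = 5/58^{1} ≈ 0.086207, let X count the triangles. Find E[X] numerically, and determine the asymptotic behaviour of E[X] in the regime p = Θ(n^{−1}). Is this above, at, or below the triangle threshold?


Number of potential triangles: C(58, 3) = 30856.
Each occurs with probability p³ ≈ (0.086207)³ ≈ 6.4065767e-04.
By linearity: E[X] = C(58, 3)·p³ ≈ 30856 · 6.4065767e-04 ≈ 19.76813.
Here α = 1, so p = 5/n is exactly at the triangle threshold p ~ 1/n. Asymptotically E[X] → c³/6 = 5³/6 = 125/6 ≈ 20.83333, a bounded constant. In this regime the triangle count is asymptotically Poisson(c³/6).

E[X] ≈ 19.76813; in regime p = Θ(1/n^{1}) E[X] stays bounded (at the triangle threshold p ~ 1/n).


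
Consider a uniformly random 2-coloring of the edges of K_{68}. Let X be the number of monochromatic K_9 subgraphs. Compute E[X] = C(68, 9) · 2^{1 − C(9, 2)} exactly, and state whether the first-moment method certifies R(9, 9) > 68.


E[X] = C(68, 9) · 2^{1 − 36} = 49280065120 · 2^{−35} = 49280065120/34359738368.
As a reduced fraction: E[X] = 1540002035/1073741824 ≈ 1.4342387.
Is E[X] < 1? NO.
Since E[X] ≥ 1, the first-moment bound is inconclusive at n = 68; it does NOT by itself certify R(9, 9) > 68.

E[X] = 1540002035/1073741824 ≈ 1.4342387; E[X] ≥ 1; first-moment method inconclusive here.


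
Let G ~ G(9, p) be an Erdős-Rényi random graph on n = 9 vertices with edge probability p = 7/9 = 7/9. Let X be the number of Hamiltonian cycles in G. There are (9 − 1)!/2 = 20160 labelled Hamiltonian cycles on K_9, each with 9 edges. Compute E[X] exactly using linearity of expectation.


K_9 has (9 − 1)!/2 = 20160 labelled Hamiltonian cycles.
For each such Hamiltonian cycle H, let X_H = 1 if all 9 edges of H are present in G. Then P[X_H = 1] = p^{9} = (7/9)^{9} = 40353607/387420489.
By linearity of expectation: E[X] = Σ_H E[X_H] = 20160 · p^{9} = 20160 · 40353607/387420489 = 90392079680/43046721.
Numerically: E[X] ≈ 2.1e+03.

E[X] = 20160 · (7/9)^{9} = 90392079680/43046721 ≈ 2.1e+03.


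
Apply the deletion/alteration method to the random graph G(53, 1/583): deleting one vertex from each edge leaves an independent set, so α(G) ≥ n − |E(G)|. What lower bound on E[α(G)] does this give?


E[|E(G)|] = C(53, 2)·p = 1378 · (1/583) = 26/11.
E[α(G)] ≥ n − E[|E(G)|] = 53 − 26/11 = 557/11.
Numerically: ≈ 50.636.
(This is only a lower bound; the true E[α(G)] may be larger.)

E[α(G)] ≥ 557/11 ≈ 50.636.


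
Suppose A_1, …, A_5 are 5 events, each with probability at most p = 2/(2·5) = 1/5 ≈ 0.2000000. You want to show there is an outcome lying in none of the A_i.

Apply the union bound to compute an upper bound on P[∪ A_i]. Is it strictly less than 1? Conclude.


Union bound: P[∪_{i=1}^{5} A_i] ≤ Σ_i P[A_i] ≤ 5·p = 5·(1/5) = 1.
Numerically: 1 ≈ 1.0000000.
Is 1 < 1? NO.
Since the bound 1 is ≥ 1, the union bound is uninformative here; it does NOT by itself certify existence.

5·p = 1 ≈ 1.0000000; existence NOT certified by the union bound.


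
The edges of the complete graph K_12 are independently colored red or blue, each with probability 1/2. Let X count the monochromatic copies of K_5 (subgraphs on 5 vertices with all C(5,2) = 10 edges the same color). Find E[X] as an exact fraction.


Let X = Σ_S X_S over the C(12, 5) = 792 subsets S of size 5, where X_S = 1 if the K_5 on S is monochromatic.
For a fixed S, the K_5 on S has C(5, 2) = 10 edges. P[all 10 edges red] = (1/2)^10, and likewise for blue, so P[monochromatic] = 2·(1/2)^10 = 2^{1 − 10} = 1/512.
Summing: E[X] = C(12, 5) · 2^{1 − 10} = 792 · 1/512 = 99/64.
Numerically: E[X] ≈ 1.547.

E[X] = C(12,5)·2^(1−C(5,2)) = 99/64 ≈ 1.547.


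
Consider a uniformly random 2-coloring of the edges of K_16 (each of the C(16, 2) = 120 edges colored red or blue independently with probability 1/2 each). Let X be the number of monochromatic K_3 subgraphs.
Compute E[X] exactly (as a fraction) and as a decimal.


Let X = Σ_S X_S over the C(16, 3) = 560 subsets S of size 3, where X_S = 1 if the K_3 on S is monochromatic.
For a fixed S, the K_3 on S has C(3, 2) = 3 edges. P[all 3 edges red] = (1/2)^3, and likewise for blue, so P[monochromatic] = 2·(1/2)^3 = 2^{1 − 3} = 1/4.
By linearity of expectation: E[X] = C(16, 3) · 2^{1 − 3} = 560 · 1/4 = 140.
Numerically: E[X] ≈ 140.0000.

E[X] = C(16,3)·2^(1−C(3,2)) = 140 ≈ 140.0000.


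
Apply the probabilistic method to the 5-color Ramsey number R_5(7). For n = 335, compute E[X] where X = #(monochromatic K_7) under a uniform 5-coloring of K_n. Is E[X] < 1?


E[X] = C(335, 7) · 5^{1 − 21} = 88202498238195 · 5^{−20} = 88202498238195/95367431640625.
As a reduced fraction: E[X] = 17640499647639/19073486328125 ≈ 0.925.
Is E[X] < 1? YES.
Since E[X] < 1, there exists a 5-coloring of K_{335} with no monochromatic K_7; hence R_5(7) > 335.

E[X] = 17640499647639/19073486328125 ≈ 0.925; E[X] < 1, so R_5(7) > 335.


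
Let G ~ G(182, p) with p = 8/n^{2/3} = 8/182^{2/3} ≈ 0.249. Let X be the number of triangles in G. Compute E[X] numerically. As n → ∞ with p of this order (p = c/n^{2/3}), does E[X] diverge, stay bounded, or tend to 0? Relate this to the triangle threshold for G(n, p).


Number of potential triangles: C(182, 3) = 988260.
Each occurs with probability p³ ≈ (0.249)³ ≈ 1.54571e-02.
By linearity: E[X] = C(182, 3)·p³ ≈ 988260 · 1.54571e-02 ≈ 15275.604.
Since α = 2/3 < 1, p = c/n^{2/3} ≫ 1/n is above the triangle threshold p ~ 1/n. Asymptotically E[X] ~ (c³/6)·n^{3(1−α)} = (8³/6)·n^{1} → ∞; triangles are abundant w.h.p.

E[X] ≈ 15275.604; in regime p = Θ(1/n^{2/3}) E[X] diverges (above the triangle threshold p ~ 1/n).


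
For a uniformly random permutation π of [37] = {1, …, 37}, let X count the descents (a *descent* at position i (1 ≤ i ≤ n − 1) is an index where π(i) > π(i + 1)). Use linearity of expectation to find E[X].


Write X = Σ X_I over i = 1, …, 36, with X_I the indicator of one descent.
There are 36 indicators.
For each fixed i, the pair (π(i), π(i+1)) is a uniformly random ordered pair of distinct values from {1, …, 37}; by symmetry P[π(i) > π(i+1)] = 1/2.
By linearity: E[X] = 36 · (1/2) = (37 − 1) · (1/2) = 18 ≈ 18.000000.

E[X] = 18 = 18.000000.


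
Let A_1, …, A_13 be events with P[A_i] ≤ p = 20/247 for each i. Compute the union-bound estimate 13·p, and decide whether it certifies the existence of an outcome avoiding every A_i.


Union bound: P[∪_{i=1}^{13} A_i] ≤ Σ_i P[A_i] ≤ 13·p = 13·(20/247) = 20/19.
Numerically: 20/19 ≈ 1.0526.
Is 20/19 < 1? NO.
Since the bound 20/19 is ≥ 1, the union bound is uninformative here; it does NOT by itself certify existence.

13·p = 20/19 ≈ 1.0526; existence NOT certified by the union bound.


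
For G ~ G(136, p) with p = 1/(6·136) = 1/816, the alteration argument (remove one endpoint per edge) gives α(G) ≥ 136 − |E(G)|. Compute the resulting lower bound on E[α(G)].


E[|E(G)|] = C(136, 2)·p = 9180 · (1/816) = 45/4.
E[α(G)] ≥ n − E[|E(G)|] = 136 − 45/4 = 499/4.
Numerically: ≈ 124.75000.
(This is only a lower bound; the true E[α(G)] may be larger.)

E[α(G)] ≥ 499/4 ≈ 124.75000.


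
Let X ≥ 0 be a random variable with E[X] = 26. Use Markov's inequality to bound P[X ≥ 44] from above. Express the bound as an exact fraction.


μ = E[X] = 26, a = 44.
Markov: P[X ≥ 44] ≤ μ/a = (26)/44 = 13/22.
Numerically: ≈ 0.5909.
(Since a = 44 > μ = 26.0000, the bound 13/22 is < 1 and informative.)

P[X ≥ 44] ≤ 13/22 ≈ 0.5909.


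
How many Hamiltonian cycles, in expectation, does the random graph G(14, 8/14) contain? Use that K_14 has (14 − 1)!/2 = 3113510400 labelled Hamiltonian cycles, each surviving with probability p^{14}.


K_14 has (14 − 1)!/2 = 3113510400 labelled Hamiltonian cycles.
For each such Hamiltonian cycle H, let X_H = 1 if all 14 edges of H are present in G. Then P[X_H = 1] = p^{14} = (4/7)^{14} = 268435456/678223072849.
By linearity: E[X] = Σ_H E[X_H] = 3113510400 · p^{14} = 3113510400 · 268435456/678223072849 = 119396654854963200/96889010407.
Numerically: E[X] ≈ 1.23e+06.

E[X] = 3113510400 · (4/7)^{14} = 119396654854963200/96889010407 ≈ 1.23e+06.


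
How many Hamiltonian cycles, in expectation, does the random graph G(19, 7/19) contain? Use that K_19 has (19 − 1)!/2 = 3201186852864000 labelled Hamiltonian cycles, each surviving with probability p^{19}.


K_19 has (19 − 1)!/2 = 3201186852864000 labelled Hamiltonian cycles.
For each such Hamiltonian cycle H, let X_H = 1 if all 19 edges of H are present in G. Then P[X_H = 1] = p^{19} = (7/19)^{19} = 11398895185373143/1978419655660313589123979.
By linearity of expectation: E[X] = Σ_H E[X_H] = 3201186852864000 · p^{19} = 3201186852864000 · 11398895185373143/1978419655660313589123979 = 36489993404591253525678231552000/1978419655660313589123979.
Numerically: E[X] ≈ 1.844e+07.

E[X] = 3201186852864000 · (7/19)^{19} = 36489993404591253525678231552000/1978419655660313589123979 ≈ 1.844e+07.


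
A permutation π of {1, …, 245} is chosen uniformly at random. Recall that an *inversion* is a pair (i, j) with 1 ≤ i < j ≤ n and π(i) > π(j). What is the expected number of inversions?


Write X = Σ X_I over the C(245, 2) = 29890 pairs i < j, with X_I the indicator of one inversion.
There are 29890 indicators.
For each fixed pair i < j, the values π(i) and π(j) are two distinct elements of {1, …, 245} in uniformly random order; by symmetry P[π(i) > π(j)] = 1/2.
By linearity: E[X] = 29890 · (1/2) = C(245, 2) · (1/2) = 29890/2 = 14945 ≈ 14945.000000.

E[X] = 14945 = 14945.000000.


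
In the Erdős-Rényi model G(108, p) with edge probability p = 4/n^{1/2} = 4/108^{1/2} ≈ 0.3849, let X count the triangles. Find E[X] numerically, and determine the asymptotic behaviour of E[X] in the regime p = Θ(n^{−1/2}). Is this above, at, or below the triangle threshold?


Number of potential triangles: C(108, 3) = 204156.
Each occurs with probability p³ ≈ (0.3849)³ ≈ 5.702225e-02.
By linearity: E[X] = C(108, 3)·p³ ≈ 204156 · 5.702225e-02 ≈ 11641.4342.
Since α = 1/2 < 1, p = c/n^{1/2} ≫ 1/n is above the triangle threshold p ~ 1/n. Asymptotically E[X] ~ (c³/6)·n^{3(1−α)} = (4³/6)·n^{1.5} → ∞; triangles are abundant w.h.p.

E[X] ≈ 11641.4342; in regime p = Θ(1/n^{1/2}) E[X] diverges (above the triangle threshold p ~ 1/n).


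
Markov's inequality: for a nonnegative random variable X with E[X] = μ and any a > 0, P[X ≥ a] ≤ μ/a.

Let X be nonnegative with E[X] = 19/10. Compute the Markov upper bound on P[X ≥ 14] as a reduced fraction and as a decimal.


μ = E[X] = 19/10, a = 14.
Markov: P[X ≥ 14] ≤ μ/a = (19/10)/14 = 19/140.
Numerically: ≈ 0.136.
(Since a = 14 > μ = 1.900, the bound 19/140 is < 1 and informative.)

P[X ≥ 14] ≤ 19/140 ≈ 0.136.


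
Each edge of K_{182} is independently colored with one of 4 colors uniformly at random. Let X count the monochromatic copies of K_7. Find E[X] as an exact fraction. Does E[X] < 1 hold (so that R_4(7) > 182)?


E[X] = C(182, 7) · 4^{1 − 21} = 1167752750736 · 4^{−20} = 1167752750736/1099511627776.
As a reduced fraction: E[X] = 72984546921/68719476736 ≈ 1.0621.
Is E[X] < 1? NO.
Since E[X] ≥ 1, the first-moment bound is inconclusive at n = 182; it does NOT by itself certify R_4(7) > 182.

E[X] = 72984546921/68719476736 ≈ 1.0621; E[X] ≥ 1; first-moment method inconclusive here.


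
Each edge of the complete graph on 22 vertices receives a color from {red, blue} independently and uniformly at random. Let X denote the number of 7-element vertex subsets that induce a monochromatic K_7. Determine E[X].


Let X = Σ_S X_S over the C(22, 7) = 170544 subsets S of size 7, where X_S = 1 if the K_7 on S is monochromatic.
For a fixed S, the K_7 on S has C(7, 2) = 21 edges. P[all 21 edges red] = (1/2)^21, and likewise for blue, so P[monochromatic] = 2·(1/2)^21 = 2^{1 − 21} = 1/1048576.
By linearity of expectation: E[X] = C(22, 7) · 2^{1 − 21} = 170544 · 1/1048576 = 10659/65536.
Numerically: E[X] ≈ 0.162643.

E[X] = C(22,7)·2^(1−C(7,2)) = 10659/65536 ≈ 0.162643.


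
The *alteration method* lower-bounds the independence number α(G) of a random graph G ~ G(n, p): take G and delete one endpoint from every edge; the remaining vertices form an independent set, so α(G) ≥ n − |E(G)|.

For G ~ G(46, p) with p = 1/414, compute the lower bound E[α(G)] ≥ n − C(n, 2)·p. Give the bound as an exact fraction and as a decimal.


E[|E(G)|] = C(46, 2)·p = 1035 · (1/414) = 5/2.
E[α(G)] ≥ n − E[|E(G)|] = 46 − 5/2 = 87/2.
Numerically: ≈ 43.50000.
(This is only a lower bound; the true E[α(G)] may be larger.)

E[α(G)] ≥ 87/2 ≈ 43.50000.


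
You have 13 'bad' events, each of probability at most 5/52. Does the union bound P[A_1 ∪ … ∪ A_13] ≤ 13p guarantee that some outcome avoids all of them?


Union bound: P[∪_{i=1}^{13} A_i] ≤ Σ_i P[A_i] ≤ 13·p = 13·(5/52) = 5/4.
Numerically: 5/4 ≈ 1.2500.
Is 5/4 < 1? NO.
Since the bound 5/4 is ≥ 1, the union bound is uninformative here; it does NOT by itself certify existence.

13·p = 5/4 ≈ 1.2500; existence NOT certified by the union bound.


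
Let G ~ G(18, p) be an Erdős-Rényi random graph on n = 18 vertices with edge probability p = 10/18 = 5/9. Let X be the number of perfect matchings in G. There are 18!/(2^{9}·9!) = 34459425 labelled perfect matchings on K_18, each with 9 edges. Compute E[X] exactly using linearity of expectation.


K_18 has 18!/(2^{9}·9!) = 34459425 labelled perfect matchings.
For each such perfect matching H, let X_H = 1 if all 9 edges of H are present in G. Then P[X_H = 1] = p^{9} = (5/9)^{9} = 1953125/387420489.
By linearity: E[X] = Σ_H E[X_H] = 34459425 · p^{9} = 34459425 · 1953125/387420489 = 830908203125/4782969.
Numerically: E[X] ≈ 1.737e+05.

E[X] = 34459425 · (5/9)^{9} = 830908203125/4782969 ≈ 1.737e+05.


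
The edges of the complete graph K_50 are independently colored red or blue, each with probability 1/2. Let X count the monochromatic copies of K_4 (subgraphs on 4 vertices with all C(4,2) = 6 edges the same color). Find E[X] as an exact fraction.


Let X = Σ_S X_S over the C(50, 4) = 230300 subsets S of size 4, where X_S = 1 if the K_4 on S is monochromatic.
For a fixed S, the K_4 on S has C(4, 2) = 6 edges. P[all 6 edges red] = (1/2)^6, and likewise for blue, so P[monochromatic] = 2·(1/2)^6 = 2^{1 − 6} = 1/32.
By linearity: E[X] = C(50, 4) · 2^{1 − 6} = 230300 · 1/32 = 57575/8.
Numerically: E[X] ≈ 7196.87500.

E[X] = C(50,4)·2^(1−C(4,2)) = 57575/8 ≈ 7196.87500.


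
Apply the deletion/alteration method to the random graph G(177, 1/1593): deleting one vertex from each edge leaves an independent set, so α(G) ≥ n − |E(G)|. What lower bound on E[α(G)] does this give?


E[|E(G)|] = C(177, 2)·p = 15576 · (1/1593) = 88/9.
E[α(G)] ≥ n − E[|E(G)|] = 177 − 88/9 = 1505/9.
Numerically: ≈ 167.22222.
(This is only a lower bound; the true E[α(G)] may be larger.)

E[α(G)] ≥ 1505/9 ≈ 167.22222.


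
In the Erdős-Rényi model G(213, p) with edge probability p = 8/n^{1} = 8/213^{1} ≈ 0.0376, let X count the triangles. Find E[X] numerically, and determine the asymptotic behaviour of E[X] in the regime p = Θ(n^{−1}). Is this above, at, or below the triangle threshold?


Number of potential triangles: C(213, 3) = 1587986.
Each occurs with probability p³ ≈ (0.0376)³ ≈ 5.29823e-05.
By linearity: E[X] = C(213, 3)·p³ ≈ 1587986 · 5.29823e-05 ≈ 84.135.
Here α = 1, so p = 8/n is exactly at the triangle threshold p ~ 1/n. Asymptotically E[X] → c³/6 = 8³/6 = 256/3 ≈ 85.333, a bounded constant. In this regime the triangle count is asymptotically Poisson(c³/6).

E[X] ≈ 84.135; in regime p = Θ(1/n^{1}) E[X] stays bounded (at the triangle threshold p ~ 1/n).
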